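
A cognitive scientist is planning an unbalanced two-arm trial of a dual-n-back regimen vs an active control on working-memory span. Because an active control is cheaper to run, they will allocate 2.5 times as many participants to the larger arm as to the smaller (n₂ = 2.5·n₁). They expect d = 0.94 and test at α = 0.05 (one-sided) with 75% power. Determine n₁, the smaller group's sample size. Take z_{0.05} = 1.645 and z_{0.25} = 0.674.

With allocation ratio k = n₂/n₁ = 2.5, Var(x̄₁−x̄₂) = σ²(1/n₁ + 1/(k·n₁)) = σ²·(k+1)/(k·n₁).
So n₁ = (1 + 1/k)·((z_{α} + z_β)/d)² = 1.400 × (2.319/0.94)².
n₁ = 1.400 × 6.09 = 8.5.
Round up: n₁ = 9, giving n₂ = ⌈2.5 × 9⌉ = ⌈22.5⌉ = 23.

n₁ = 9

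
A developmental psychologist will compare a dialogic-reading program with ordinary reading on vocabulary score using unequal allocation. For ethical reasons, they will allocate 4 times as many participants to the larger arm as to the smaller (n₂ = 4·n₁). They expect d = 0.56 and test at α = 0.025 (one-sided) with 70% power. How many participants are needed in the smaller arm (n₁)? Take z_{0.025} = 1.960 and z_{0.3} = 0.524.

With allocation ratio k = n₂/n₁ = 4, Var(x̄₁−x̄₂) = σ²(1/n₁ + 1/(k·n₁)) = σ²·(k+1)/(k·n₁).
So n₁ = (1 + 1/k)·((z_{α} + z_β)/d)² = 1.250 × (2.484/0.56)².
n₁ = 1.250 × 19.68 = 24.6.
Round up: n₁ = 25, giving n₂ = 4 × 25 = 100.

n₁ = 25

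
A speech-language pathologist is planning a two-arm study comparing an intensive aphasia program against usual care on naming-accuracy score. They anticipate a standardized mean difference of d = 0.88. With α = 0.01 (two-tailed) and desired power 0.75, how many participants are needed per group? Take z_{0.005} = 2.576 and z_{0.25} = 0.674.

For two independent groups with equal n: n = 2·((z_{α/2} + z_β) / d)².
z_{α/2} + z_β = 2.576 + 0.674 = 3.250.
n = 2 × (3.250 / 0.88)² = 2 × 3.693² = 2 × 13.64 = 27.3.
Round up to the next whole participant.

n = 28 per group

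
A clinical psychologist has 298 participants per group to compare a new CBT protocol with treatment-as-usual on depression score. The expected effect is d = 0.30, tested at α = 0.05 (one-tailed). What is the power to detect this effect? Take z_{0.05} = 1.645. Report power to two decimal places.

For two equal groups, power = Φ(d·√(n/2) − z_{α}).
d·√(n/2) = 0.30 × √(298/2) = 0.30 × 12.207 = 3.662.
z_β = 3.662 − 1.645 = 2.017.
Power = Φ(2.017) = 0.978.

power ≈ 0.98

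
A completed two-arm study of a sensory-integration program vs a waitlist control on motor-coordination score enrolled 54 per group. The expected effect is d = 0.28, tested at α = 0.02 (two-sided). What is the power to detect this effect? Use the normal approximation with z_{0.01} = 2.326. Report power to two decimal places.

For two equal groups, power = Φ(d·√(n/2) − z_{α/2}).
d·√(n/2) = 0.28 × √(54/2) = 0.28 × 5.196 = 1.455.
z_β = 1.455 − 2.326 = -0.871.
Power = Φ(-0.871) = 0.192.

power ≈ 0.19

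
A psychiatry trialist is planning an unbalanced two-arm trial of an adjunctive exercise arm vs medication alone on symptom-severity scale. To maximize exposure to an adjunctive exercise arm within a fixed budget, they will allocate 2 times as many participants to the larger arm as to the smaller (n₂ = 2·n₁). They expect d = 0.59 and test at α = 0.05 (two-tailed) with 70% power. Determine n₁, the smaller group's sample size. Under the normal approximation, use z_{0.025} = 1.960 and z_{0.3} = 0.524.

With allocation ratio k = n₂/n₁ = 2, Var(x̄₁−x̄₂) = σ²(1/n₁ + 1/(k·n₁)) = σ²·(k+1)/(k·n₁).
So n₁ = (1 + 1/k)·((z_{α/2} + z_β)/d)² = 1.500 × (2.484/0.59)².
n₁ = 1.500 × 17.73 = 26.6.
Round up: n₁ = 27, giving n₂ = 2 × 27 = 54.

n₁ = 27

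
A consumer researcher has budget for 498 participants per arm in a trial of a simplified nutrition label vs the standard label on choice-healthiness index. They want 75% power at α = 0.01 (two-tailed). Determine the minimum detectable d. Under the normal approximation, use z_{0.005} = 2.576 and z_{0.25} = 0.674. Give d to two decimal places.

d_min ≈ 0.21

For two independent groups of n = 498 each: d_min = (z_{α/2} + z_β)·√(2/n).
z-sum = 2.576 + 0.674 = 3.250.
d_min = 3.250 × √(2/498) = 3.250 × 0.0634 = 0.206.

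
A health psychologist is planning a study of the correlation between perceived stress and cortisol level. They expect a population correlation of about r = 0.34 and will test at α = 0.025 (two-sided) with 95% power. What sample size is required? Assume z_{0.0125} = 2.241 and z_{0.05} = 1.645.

n = 124

Fisher's z: C = ½·ln((1+r)/(1−r)) = ½·ln(2.0303) = 0.3541.
n = ((z_{α/2} + z_β)/C)² + 3.
(2.241 + 1.645) / 0.3541 = 3.886 / 0.3541 = 10.974.
n = 10.974² + 3 = 120.44 + 3 = 123.4.
Round up.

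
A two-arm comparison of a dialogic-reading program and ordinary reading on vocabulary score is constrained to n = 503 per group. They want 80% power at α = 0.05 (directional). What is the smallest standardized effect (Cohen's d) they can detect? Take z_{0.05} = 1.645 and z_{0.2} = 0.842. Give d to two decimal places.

d_min ≈ 0.16

For two independent groups of n = 503 each: d_min = (z_{α} + z_β)·√(2/n).
z-sum = 1.645 + 0.842 = 2.487.
d_min = 2.487 × √(2/503) = 2.487 × 0.0631 = 0.157.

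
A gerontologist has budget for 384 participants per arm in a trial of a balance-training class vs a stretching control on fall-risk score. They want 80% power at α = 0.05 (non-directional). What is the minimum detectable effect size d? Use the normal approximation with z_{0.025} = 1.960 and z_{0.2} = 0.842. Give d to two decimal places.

d_min ≈ 0.20

For two independent groups of n = 384 each: d_min = (z_{α/2} + z_β)·√(2/n).
z-sum = 1.960 + 0.842 = 2.802.
d_min = 2.802 × √(2/384) = 2.802 × 0.0722 = 0.202.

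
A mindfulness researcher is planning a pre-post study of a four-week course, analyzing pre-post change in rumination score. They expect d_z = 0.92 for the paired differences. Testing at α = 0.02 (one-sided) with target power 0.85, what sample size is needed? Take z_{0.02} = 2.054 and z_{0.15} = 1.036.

n = 12 pairs

For a paired (one-sample on differences) test: n = ((z_{α} + z_β) / d)².
z_{α} + z_β = 2.054 + 1.036 = 3.090.
n = (3.090 / 0.92)² = 3.359² = 11.28.
Round up.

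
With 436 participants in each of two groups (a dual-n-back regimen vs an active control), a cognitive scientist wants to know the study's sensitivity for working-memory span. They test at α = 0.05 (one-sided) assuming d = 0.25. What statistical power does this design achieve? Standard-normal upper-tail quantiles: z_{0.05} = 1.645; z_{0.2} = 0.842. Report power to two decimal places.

For two equal groups, power = Φ(d·√(n/2) − z_{α}).
d·√(n/2) = 0.25 × √(436/2) = 0.25 × 14.765 = 3.691.
z_β = 3.691 − 1.645 = 2.046.
Power = Φ(2.046) = 0.980.

power ≈ 0.98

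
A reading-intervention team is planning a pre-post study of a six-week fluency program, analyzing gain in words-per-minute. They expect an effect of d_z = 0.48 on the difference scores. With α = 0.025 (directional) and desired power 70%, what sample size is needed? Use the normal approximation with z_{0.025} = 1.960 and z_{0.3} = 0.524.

For a paired (one-sample on differences) test: n = ((z_{α} + z_β) / d)².
z_{α} + z_β = 1.960 + 0.524 = 2.484.
n = (2.484 / 0.48)² = 5.175² = 26.78.
Round up.

n = 27 pairs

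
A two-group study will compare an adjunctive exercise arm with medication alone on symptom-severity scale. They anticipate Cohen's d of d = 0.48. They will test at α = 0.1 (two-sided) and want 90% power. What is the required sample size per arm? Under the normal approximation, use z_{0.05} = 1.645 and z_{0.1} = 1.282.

For two independent groups with equal n: n = 2·((z_{α/2} + z_β) / d)².
z_{α/2} + z_β = 1.645 + 1.282 = 2.927.
n = 2 × (2.927 / 0.48)² = 2 × 6.098² = 2 × 37.18 = 74.4.
Round up to the next whole participant.

n = 75 per group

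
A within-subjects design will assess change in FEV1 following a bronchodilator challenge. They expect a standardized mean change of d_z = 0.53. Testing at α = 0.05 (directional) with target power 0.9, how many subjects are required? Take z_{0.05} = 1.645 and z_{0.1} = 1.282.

For a paired (one-sample on differences) test: n = ((z_{α} + z_β) / d)².
z_{α} + z_β = 1.645 + 1.282 = 2.927.
n = (2.927 / 0.53)² = 5.523² = 30.50.
Round up.

n = 31 pairs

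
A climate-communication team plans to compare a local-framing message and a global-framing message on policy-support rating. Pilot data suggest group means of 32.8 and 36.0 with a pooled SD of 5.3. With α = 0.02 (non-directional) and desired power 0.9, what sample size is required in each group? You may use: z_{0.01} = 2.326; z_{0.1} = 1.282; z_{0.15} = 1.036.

Cohen's d = |M₁ − M₂| / SD_pooled = |32.8 − 36.0| / 5.3 = 3.2 / 5.3 = 0.604.
For two independent groups with equal n: n = 2·((z_{α/2} + z_β) / d)².
z_{α/2} + z_β = 2.326 + 1.282 = 3.608.
n = 2 × (3.608 / 0.604)² = 2 × 5.974² = 2 × 35.68 = 71.4.
Round up to the next whole participant.

n = 72 per group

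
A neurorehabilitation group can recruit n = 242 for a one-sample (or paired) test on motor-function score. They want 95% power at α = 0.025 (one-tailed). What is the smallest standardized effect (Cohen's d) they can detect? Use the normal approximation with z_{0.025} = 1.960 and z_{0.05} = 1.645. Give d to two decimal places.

d_min ≈ 0.23

For a single sample (or paired design) of n = 242: d_min = (z_{α} + z_β)/√n.
z-sum = 1.960 + 1.645 = 3.605.
d_min = 3.605 / √242 = 3.605 / 15.556 = 0.232.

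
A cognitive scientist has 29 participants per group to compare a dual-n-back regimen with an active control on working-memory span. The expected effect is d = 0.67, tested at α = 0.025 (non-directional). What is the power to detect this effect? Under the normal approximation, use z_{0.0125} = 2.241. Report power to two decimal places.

power ≈ 0.62

For two equal groups, power = Φ(d·√(n/2) − z_{α/2}).
d·√(n/2) = 0.67 × √(29/2) = 0.67 × 3.808 = 2.551.
z_β = 2.551 − 2.241 = 0.310.
Power = Φ(0.310) = 0.622.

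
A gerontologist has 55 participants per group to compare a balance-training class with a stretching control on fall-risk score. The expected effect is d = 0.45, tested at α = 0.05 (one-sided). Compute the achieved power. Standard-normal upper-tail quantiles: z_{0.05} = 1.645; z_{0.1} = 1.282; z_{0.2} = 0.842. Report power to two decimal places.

power ≈ 0.76

For two equal groups, power = Φ(d·√(n/2) − z_{α}).
d·√(n/2) = 0.45 × √(55/2) = 0.45 × 5.244 = 2.360.
z_β = 2.360 − 1.645 = 0.715.
Power = Φ(0.715) = 0.763.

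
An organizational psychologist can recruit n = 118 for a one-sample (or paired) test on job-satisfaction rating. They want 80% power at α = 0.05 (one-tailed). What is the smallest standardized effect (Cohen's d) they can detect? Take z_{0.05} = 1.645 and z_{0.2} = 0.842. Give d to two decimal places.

d_min ≈ 0.23

For a single sample (or paired design) of n = 118: d_min = (z_{α} + z_β)/√n.
z-sum = 1.645 + 0.842 = 2.487.
d_min = 2.487 / √118 = 2.487 / 10.863 = 0.229.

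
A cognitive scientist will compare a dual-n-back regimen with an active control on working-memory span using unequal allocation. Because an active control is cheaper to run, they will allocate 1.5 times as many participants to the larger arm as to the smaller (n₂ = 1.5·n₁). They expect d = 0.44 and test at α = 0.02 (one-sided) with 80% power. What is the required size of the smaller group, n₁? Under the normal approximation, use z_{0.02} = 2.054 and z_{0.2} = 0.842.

n₁ = 73

With allocation ratio k = n₂/n₁ = 1.5, Var(x̄₁−x̄₂) = σ²(1/n₁ + 1/(k·n₁)) = σ²·(k+1)/(k·n₁).
So n₁ = (1 + 1/k)·((z_{α} + z_β)/d)² = 1.667 × (2.896/0.44)².
n₁ = 1.667 × 43.32 = 72.2.
Round up: n₁ = 73, giving n₂ = ⌈1.5 × 73⌉ = ⌈109.5⌉ = 110.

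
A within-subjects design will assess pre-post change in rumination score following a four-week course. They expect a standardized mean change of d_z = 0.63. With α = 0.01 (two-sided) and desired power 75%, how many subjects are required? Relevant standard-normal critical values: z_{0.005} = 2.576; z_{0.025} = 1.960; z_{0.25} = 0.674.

For a paired (one-sample on differences) test: n = ((z_{α/2} + z_β) / d)².
z_{α/2} + z_β = 2.576 + 0.674 = 3.250.
n = (3.250 / 0.63)² = 5.159² = 26.61.
Round up.

n = 27 pairs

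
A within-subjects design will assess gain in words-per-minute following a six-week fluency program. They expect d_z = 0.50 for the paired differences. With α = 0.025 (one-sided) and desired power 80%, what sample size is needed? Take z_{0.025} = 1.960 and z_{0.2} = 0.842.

n = 32 pairs

For a paired (one-sample on differences) test: n = ((z_{α} + z_β) / d)².
z_{α} + z_β = 1.960 + 0.842 = 2.802.
n = (2.802 / 0.50)² = 5.604² = 31.40.
Round up.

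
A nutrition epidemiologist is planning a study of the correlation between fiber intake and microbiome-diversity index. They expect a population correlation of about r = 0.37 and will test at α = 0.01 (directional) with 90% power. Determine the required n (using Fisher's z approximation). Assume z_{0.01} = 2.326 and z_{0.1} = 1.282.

n = 90

Fisher's z: C = ½·ln((1+r)/(1−r)) = ½·ln(2.1746) = 0.3884.
n = ((z_{α} + z_β)/C)² + 3.
(2.326 + 1.282) / 0.3884 = 3.608 / 0.3884 = 9.289.
n = 9.289² + 3 = 86.29 + 3 = 89.3.
Round up.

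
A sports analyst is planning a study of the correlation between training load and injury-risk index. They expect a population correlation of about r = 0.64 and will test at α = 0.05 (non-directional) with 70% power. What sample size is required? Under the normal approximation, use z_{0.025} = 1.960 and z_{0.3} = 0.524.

n = 14

Fisher's z: C = ½·ln((1+r)/(1−r)) = ½·ln(4.5556) = 0.7582.
n = ((z_{α/2} + z_β)/C)² + 3.
(1.960 + 0.524) / 0.7582 = 2.484 / 0.7582 = 3.276.
n = 3.276² + 3 = 10.73 + 3 = 13.7.
Round up.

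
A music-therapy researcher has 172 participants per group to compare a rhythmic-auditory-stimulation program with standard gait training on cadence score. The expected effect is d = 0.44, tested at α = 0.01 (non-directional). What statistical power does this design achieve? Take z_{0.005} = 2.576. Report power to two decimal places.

For two equal groups, power = Φ(d·√(n/2) − z_{α/2}).
d·√(n/2) = 0.44 × √(172/2) = 0.44 × 9.274 = 4.080.
z_β = 4.080 − 2.576 = 1.504.
Power = Φ(1.504) = 0.934.

power ≈ 0.93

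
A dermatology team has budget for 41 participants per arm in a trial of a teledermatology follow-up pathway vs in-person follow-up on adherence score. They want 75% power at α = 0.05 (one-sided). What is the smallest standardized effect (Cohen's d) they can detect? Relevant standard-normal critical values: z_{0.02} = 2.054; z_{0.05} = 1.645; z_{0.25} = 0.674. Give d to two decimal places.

d_min ≈ 0.51

For two independent groups of n = 41 each: d_min = (z_{α} + z_β)·√(2/n).
z-sum = 1.645 + 0.674 = 2.319.
d_min = 2.319 × √(2/41) = 2.319 × 0.2209 = 0.512.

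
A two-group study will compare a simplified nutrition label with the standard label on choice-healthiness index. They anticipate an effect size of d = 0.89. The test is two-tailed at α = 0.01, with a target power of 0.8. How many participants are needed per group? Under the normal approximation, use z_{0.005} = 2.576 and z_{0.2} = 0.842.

For two independent groups with equal n: n = 2·((z_{α/2} + z_β) / d)².
z_{α/2} + z_β = 2.576 + 0.842 = 3.418.
n = 2 × (3.418 / 0.89)² = 2 × 3.840² = 2 × 14.75 = 29.5.
Round up to the next whole participant.

n = 30 per group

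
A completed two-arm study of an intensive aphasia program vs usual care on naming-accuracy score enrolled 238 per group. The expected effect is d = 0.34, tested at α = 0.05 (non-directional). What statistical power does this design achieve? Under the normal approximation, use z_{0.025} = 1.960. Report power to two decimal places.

For two equal groups, power = Φ(d·√(n/2) − z_{α/2}).
d·√(n/2) = 0.34 × √(238/2) = 0.34 × 10.909 = 3.709.
z_β = 3.709 − 1.960 = 1.749.
Power = Φ(1.749) = 0.960.

power ≈ 0.96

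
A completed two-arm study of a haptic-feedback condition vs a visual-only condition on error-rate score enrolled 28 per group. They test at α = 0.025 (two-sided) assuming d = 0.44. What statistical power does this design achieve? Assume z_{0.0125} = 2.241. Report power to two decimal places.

For two equal groups, power = Φ(d·√(n/2) − z_{α/2}).
d·√(n/2) = 0.44 × √(28/2) = 0.44 × 3.742 = 1.646.
z_β = 1.646 − 2.241 = -0.595.
Power = Φ(-0.595) = 0.276.

power ≈ 0.28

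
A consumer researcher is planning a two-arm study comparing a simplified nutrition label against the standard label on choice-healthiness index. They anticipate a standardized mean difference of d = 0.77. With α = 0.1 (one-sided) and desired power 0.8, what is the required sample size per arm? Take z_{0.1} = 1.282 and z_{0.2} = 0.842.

n = 16 per group

For two independent groups with equal n: n = 2·((z_{α} + z_β) / d)².
z_{α} + z_β = 1.282 + 0.842 = 2.124.
n = 2 × (2.124 / 0.77)² = 2 × 2.758² = 2 × 7.61 = 15.2.
Round up to the next whole participant.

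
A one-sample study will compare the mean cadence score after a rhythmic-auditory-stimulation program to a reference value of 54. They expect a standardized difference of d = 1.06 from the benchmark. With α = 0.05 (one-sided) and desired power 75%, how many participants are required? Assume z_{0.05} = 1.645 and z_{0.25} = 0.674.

For a one-sample test: n = ((z_{α} + z_β) / d)².
z_{α} + z_β = 1.645 + 0.674 = 2.319.
n = (2.319 / 1.06)² = 2.188² = 4.79.
Round up.

n = 5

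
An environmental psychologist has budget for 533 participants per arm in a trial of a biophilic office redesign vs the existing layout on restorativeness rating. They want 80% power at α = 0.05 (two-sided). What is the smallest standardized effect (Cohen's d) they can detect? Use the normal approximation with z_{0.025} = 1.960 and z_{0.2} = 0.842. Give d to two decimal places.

For two independent groups of n = 533 each: d_min = (z_{α/2} + z_β)·√(2/n).
z-sum = 1.960 + 0.842 = 2.802.
d_min = 2.802 × √(2/533) = 2.802 × 0.0613 = 0.172.

d_min ≈ 0.17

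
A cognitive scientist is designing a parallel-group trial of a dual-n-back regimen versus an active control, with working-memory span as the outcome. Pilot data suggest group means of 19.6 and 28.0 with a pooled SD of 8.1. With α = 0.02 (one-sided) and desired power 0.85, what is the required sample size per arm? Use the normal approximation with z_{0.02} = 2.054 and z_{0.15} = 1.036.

Cohen's d = |M₁ − M₂| / SD_pooled = |19.6 − 28.0| / 8.1 = 8.4 / 8.1 = 1.037.
For two independent groups with equal n: n = 2·((z_{α} + z_β) / d)².
z_{α} + z_β = 2.054 + 1.036 = 3.090.
n = 2 × (3.090 / 1.037)² = 2 × 2.980² = 2 × 8.88 = 17.8.
Round up to the next whole participant.

n = 18 per group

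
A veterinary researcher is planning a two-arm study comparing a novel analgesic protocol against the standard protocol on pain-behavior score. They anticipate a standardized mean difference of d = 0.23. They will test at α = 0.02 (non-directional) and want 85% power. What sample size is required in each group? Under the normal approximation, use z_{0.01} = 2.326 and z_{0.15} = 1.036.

For two independent groups with equal n: n = 2·((z_{α/2} + z_β) / d)².
z_{α/2} + z_β = 2.326 + 1.036 = 3.362.
n = 2 × (3.362 / 0.23)² = 2 × 14.617² = 2 × 213.67 = 427.3.
Round up to the next whole participant.

n = 428 per group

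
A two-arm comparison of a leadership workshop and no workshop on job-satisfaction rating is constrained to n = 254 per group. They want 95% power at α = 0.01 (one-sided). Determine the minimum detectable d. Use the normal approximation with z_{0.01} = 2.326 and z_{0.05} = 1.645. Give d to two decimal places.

d_min ≈ 0.35

For two independent groups of n = 254 each: d_min = (z_{α} + z_β)·√(2/n).
z-sum = 2.326 + 1.645 = 3.971.
d_min = 3.971 × √(2/254) = 3.971 × 0.0887 = 0.352.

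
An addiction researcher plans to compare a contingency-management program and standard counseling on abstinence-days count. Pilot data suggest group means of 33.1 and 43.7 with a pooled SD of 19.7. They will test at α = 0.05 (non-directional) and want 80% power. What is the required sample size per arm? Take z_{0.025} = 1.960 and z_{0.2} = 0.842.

n = 55 per group

Cohen's d = |M₁ − M₂| / SD_pooled = |33.1 − 43.7| / 19.7 = 10.6 / 19.7 = 0.538.
For two independent groups with equal n: n = 2·((z_{α/2} + z_β) / d)².
z_{α/2} + z_β = 1.960 + 0.842 = 2.802.
n = 2 × (2.802 / 0.538)² = 2 × 5.208² = 2 × 27.13 = 54.3.
Round up to the next whole participant.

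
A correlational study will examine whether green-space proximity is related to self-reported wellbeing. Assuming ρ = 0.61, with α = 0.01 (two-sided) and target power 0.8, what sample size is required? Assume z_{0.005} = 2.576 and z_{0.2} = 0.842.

n = 27

Fisher's z: C = ½·ln((1+r)/(1−r)) = ½·ln(4.1282) = 0.7089.
n = ((z_{α/2} + z_β)/C)² + 3.
(2.576 + 0.842) / 0.7089 = 3.418 / 0.7089 = 4.822.
n = 4.822² + 3 = 23.25 + 3 = 26.2.
Round up.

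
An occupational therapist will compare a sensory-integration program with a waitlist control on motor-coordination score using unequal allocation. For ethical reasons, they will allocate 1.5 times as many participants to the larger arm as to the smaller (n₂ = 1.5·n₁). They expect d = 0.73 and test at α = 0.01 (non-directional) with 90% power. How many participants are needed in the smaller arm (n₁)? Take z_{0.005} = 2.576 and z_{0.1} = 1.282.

With allocation ratio k = n₂/n₁ = 1.5, Var(x̄₁−x̄₂) = σ²(1/n₁ + 1/(k·n₁)) = σ²·(k+1)/(k·n₁).
So n₁ = (1 + 1/k)·((z_{α/2} + z_β)/d)² = 1.667 × (3.858/0.73)².
n₁ = 1.667 × 27.93 = 46.6.
Round up: n₁ = 47, giving n₂ = ⌈1.5 × 47⌉ = ⌈70.5⌉ = 71.

n₁ = 47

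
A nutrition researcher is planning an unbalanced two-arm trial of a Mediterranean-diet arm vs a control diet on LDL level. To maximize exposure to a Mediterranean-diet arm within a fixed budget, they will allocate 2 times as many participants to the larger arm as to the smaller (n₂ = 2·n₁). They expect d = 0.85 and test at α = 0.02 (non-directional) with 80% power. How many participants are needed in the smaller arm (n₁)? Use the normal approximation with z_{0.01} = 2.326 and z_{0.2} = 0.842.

n₁ = 21

With allocation ratio k = n₂/n₁ = 2, Var(x̄₁−x̄₂) = σ²(1/n₁ + 1/(k·n₁)) = σ²·(k+1)/(k·n₁).
So n₁ = (1 + 1/k)·((z_{α/2} + z_β)/d)² = 1.500 × (3.168/0.85)².
n₁ = 1.500 × 13.89 = 20.8.
Round up: n₁ = 21, giving n₂ = 2 × 21 = 42.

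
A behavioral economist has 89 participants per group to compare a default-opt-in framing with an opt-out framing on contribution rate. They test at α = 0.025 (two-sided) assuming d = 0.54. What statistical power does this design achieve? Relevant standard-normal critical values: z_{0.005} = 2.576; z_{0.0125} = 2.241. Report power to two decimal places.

For two equal groups, power = Φ(d·√(n/2) − z_{α/2}).
d·√(n/2) = 0.54 × √(89/2) = 0.54 × 6.671 = 3.602.
z_β = 3.602 − 2.241 = 1.361.
Power = Φ(1.361) = 0.913.

power ≈ 0.91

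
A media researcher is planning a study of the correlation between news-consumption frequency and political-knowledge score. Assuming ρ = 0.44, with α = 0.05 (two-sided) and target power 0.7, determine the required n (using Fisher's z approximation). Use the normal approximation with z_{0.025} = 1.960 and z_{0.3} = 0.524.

n = 31

Fisher's z: C = ½·ln((1+r)/(1−r)) = ½·ln(2.5714) = 0.4722.
n = ((z_{α/2} + z_β)/C)² + 3.
(1.960 + 0.524) / 0.4722 = 2.484 / 0.4722 = 5.260.
n = 5.260² + 3 = 27.67 + 3 = 30.7.
Round up.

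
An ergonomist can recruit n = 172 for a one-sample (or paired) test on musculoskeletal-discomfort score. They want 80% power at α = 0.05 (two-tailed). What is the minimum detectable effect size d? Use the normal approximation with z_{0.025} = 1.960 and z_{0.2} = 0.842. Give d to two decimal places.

For a single sample (or paired design) of n = 172: d_min = (z_{α/2} + z_β)/√n.
z-sum = 1.960 + 0.842 = 2.802.
d_min = 2.802 / √172 = 2.802 / 13.115 = 0.214.

d_min ≈ 0.21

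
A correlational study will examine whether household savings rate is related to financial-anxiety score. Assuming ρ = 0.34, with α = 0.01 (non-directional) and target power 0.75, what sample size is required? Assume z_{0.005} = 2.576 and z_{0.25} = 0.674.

Fisher's z: C = ½·ln((1+r)/(1−r)) = ½·ln(2.0303) = 0.3541.
n = ((z_{α/2} + z_β)/C)² + 3.
(2.576 + 0.674) / 0.3541 = 3.250 / 0.3541 = 9.178.
n = 9.178² + 3 = 84.24 + 3 = 87.2.
Round up.

n = 88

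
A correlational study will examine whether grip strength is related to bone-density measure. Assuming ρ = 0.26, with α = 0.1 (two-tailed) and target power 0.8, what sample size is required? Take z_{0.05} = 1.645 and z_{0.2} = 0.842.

Fisher's z: C = ½·ln((1+r)/(1−r)) = ½·ln(1.7027) = 0.2661.
n = ((z_{α/2} + z_β)/C)² + 3.
(1.645 + 0.842) / 0.2661 = 2.487 / 0.2661 = 9.346.
n = 9.346² + 3 = 87.35 + 3 = 90.3.
Round up.

n = 91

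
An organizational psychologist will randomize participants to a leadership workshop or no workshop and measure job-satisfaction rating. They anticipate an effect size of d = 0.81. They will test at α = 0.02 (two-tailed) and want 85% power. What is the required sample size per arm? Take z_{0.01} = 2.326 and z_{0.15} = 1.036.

n = 35 per group

For two independent groups with equal n: n = 2·((z_{α/2} + z_β) / d)².
z_{α/2} + z_β = 2.326 + 1.036 = 3.362.
n = 2 × (3.362 / 0.81)² = 2 × 4.151² = 2 × 17.23 = 34.5.
Round up to the next whole participant.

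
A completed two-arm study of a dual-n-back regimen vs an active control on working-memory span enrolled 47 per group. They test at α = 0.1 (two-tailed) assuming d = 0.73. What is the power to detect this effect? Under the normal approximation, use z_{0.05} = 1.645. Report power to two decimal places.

For two equal groups, power = Φ(d·√(n/2) − z_{α/2}).
d·√(n/2) = 0.73 × √(47/2) = 0.73 × 4.848 = 3.539.
z_β = 3.539 − 1.645 = 1.894.
Power = Φ(1.894) = 0.971.

power ≈ 0.97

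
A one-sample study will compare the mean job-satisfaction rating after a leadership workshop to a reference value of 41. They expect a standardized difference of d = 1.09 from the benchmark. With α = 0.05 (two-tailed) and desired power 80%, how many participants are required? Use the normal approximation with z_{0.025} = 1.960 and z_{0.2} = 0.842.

For a one-sample test: n = ((z_{α/2} + z_β) / d)².
z_{α/2} + z_β = 1.960 + 0.842 = 2.802.
n = (2.802 / 1.09)² = 2.571² = 6.61.
Round up.

n = 7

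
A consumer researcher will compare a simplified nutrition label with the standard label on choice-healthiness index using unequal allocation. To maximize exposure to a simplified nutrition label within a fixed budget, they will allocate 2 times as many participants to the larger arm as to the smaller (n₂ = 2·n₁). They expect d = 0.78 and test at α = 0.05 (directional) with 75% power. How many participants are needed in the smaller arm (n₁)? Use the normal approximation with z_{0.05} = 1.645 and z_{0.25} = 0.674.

With allocation ratio k = n₂/n₁ = 2, Var(x̄₁−x̄₂) = σ²(1/n₁ + 1/(k·n₁)) = σ²·(k+1)/(k·n₁).
So n₁ = (1 + 1/k)·((z_{α} + z_β)/d)² = 1.500 × (2.319/0.78)².
n₁ = 1.500 × 8.84 = 13.3.
Round up: n₁ = 14, giving n₂ = 2 × 14 = 28.

n₁ = 14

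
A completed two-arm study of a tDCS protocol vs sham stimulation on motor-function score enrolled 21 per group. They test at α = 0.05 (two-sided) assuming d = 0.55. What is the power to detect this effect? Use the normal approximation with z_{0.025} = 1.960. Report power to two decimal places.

For two equal groups, power = Φ(d·√(n/2) − z_{α/2}).
d·√(n/2) = 0.55 × √(21/2) = 0.55 × 3.240 = 1.782.
z_β = 1.782 − 1.960 = -0.178.
Power = Φ(-0.178) = 0.429.

power ≈ 0.43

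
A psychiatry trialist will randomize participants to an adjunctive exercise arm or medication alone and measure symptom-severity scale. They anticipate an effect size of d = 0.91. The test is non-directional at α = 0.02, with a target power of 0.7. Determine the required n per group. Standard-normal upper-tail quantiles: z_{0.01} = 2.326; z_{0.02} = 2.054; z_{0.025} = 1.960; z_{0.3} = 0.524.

n = 20 per group

For two independent groups with equal n: n = 2·((z_{α/2} + z_β) / d)².
z_{α/2} + z_β = 2.326 + 0.524 = 2.850.
n = 2 × (2.850 / 0.91)² = 2 × 3.132² = 2 × 9.81 = 19.6.
Round up to the next whole participant.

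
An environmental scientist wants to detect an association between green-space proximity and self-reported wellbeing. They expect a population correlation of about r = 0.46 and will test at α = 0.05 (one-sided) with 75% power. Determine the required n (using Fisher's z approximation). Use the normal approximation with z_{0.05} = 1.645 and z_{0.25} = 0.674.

Fisher's z: C = ½·ln((1+r)/(1−r)) = ½·ln(2.7037) = 0.4973.
n = ((z_{α} + z_β)/C)² + 3.
(1.645 + 0.674) / 0.4973 = 2.319 / 0.4973 = 4.663.
n = 4.663² + 3 = 21.75 + 3 = 24.7.
Round up.

n = 25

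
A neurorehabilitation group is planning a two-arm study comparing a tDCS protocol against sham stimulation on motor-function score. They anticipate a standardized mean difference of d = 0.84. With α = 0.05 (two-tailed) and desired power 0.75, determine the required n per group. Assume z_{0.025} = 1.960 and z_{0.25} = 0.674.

For two independent groups with equal n: n = 2·((z_{α/2} + z_β) / d)².
z_{α/2} + z_β = 1.960 + 0.674 = 2.634.
n = 2 × (2.634 / 0.84)² = 2 × 3.136² = 2 × 9.83 = 19.7.
Round up to the next whole participant.

n = 20 per group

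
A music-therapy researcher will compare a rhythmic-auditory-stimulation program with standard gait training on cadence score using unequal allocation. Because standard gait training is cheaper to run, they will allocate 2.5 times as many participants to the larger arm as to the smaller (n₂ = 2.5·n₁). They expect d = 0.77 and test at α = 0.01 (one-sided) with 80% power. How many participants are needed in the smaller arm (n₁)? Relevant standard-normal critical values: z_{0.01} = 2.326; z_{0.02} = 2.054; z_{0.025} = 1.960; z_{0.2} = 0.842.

n₁ = 24

With allocation ratio k = n₂/n₁ = 2.5, Var(x̄₁−x̄₂) = σ²(1/n₁ + 1/(k·n₁)) = σ²·(k+1)/(k·n₁).
So n₁ = (1 + 1/k)·((z_{α} + z_β)/d)² = 1.400 × (3.168/0.77)².
n₁ = 1.400 × 16.93 = 23.7.
Round up: n₁ = 24, giving n₂ = 2.5 × 24 = 60.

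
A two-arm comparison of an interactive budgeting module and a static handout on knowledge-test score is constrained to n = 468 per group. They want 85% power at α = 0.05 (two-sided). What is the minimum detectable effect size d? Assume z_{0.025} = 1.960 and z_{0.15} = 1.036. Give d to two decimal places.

d_min ≈ 0.20

For two independent groups of n = 468 each: d_min = (z_{α/2} + z_β)·√(2/n).
z-sum = 1.960 + 1.036 = 2.996.
d_min = 2.996 × √(2/468) = 2.996 × 0.0654 = 0.196.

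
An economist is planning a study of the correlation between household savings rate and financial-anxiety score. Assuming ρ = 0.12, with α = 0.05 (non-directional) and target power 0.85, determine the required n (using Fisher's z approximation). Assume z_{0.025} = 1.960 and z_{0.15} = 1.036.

Fisher's z: C = ½·ln((1+r)/(1−r)) = ½·ln(1.2727) = 0.1206.
n = ((z_{α/2} + z_β)/C)² + 3.
(1.960 + 1.036) / 0.1206 = 2.996 / 0.1206 = 24.842.
n = 24.842² + 3 = 617.15 + 3 = 620.1.
Round up.

n = 621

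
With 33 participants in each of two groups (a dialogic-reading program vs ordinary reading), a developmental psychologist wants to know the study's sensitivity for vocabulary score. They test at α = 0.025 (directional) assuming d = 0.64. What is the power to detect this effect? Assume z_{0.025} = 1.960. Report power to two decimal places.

power ≈ 0.74

For two equal groups, power = Φ(d·√(n/2) − z_{α}).
d·√(n/2) = 0.64 × √(33/2) = 0.64 × 4.062 = 2.600.
z_β = 2.600 − 1.960 = 0.640.
Power = Φ(0.640) = 0.739.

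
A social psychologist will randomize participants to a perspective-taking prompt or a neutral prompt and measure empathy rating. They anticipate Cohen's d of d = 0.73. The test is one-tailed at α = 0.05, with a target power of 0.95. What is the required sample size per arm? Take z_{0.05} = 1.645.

For two independent groups with equal n: n = 2·((z_{α} + z_β) / d)².
z_{α} + z_β = 1.645 + 1.645 = 3.290.
n = 2 × (3.290 / 0.73)² = 2 × 4.507² = 2 × 20.31 = 40.6.
Round up to the next whole participant.

n = 41 per group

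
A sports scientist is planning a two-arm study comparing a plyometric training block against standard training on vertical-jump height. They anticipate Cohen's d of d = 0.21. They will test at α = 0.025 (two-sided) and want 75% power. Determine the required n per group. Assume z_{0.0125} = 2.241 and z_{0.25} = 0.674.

For two independent groups with equal n: n = 2·((z_{α/2} + z_β) / d)².
z_{α/2} + z_β = 2.241 + 0.674 = 2.915.
n = 2 × (2.915 / 0.21)² = 2 × 13.881² = 2 × 192.68 = 385.4.
Round up to the next whole participant.

n = 386 per group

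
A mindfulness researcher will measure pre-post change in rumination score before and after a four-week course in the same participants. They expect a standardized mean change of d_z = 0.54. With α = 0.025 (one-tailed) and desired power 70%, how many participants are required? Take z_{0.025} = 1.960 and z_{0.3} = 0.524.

n = 22 pairs

For a paired (one-sample on differences) test: n = ((z_{α} + z_β) / d)².
z_{α} + z_β = 1.960 + 0.524 = 2.484.
n = (2.484 / 0.54)² = 4.600² = 21.16.
Round up.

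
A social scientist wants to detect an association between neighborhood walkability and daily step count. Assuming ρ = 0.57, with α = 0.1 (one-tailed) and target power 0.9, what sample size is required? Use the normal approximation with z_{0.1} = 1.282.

Fisher's z: C = ½·ln((1+r)/(1−r)) = ½·ln(3.6512) = 0.6475.
n = ((z_{α} + z_β)/C)² + 3.
(1.282 + 1.282) / 0.6475 = 2.564 / 0.6475 = 3.960.
n = 3.960² + 3 = 15.68 + 3 = 18.7.
Round up.

n = 19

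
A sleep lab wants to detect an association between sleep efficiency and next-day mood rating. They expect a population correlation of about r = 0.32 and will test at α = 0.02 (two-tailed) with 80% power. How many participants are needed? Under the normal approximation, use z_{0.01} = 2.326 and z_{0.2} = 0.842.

n = 95

Fisher's z: C = ½·ln((1+r)/(1−r)) = ½·ln(1.9412) = 0.3316.
n = ((z_{α/2} + z_β)/C)² + 3.
(2.326 + 0.842) / 0.3316 = 3.168 / 0.3316 = 9.554.
n = 9.554² + 3 = 91.27 + 3 = 94.3.
Round up.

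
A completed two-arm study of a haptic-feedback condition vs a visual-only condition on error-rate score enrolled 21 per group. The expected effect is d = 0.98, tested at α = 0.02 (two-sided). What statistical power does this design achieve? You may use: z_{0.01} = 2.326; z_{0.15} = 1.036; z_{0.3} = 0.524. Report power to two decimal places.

For two equal groups, power = Φ(d·√(n/2) − z_{α/2}).
d·√(n/2) = 0.98 × √(21/2) = 0.98 × 3.240 = 3.176.
z_β = 3.176 − 2.326 = 0.850.
Power = Φ(0.850) = 0.802.

power ≈ 0.80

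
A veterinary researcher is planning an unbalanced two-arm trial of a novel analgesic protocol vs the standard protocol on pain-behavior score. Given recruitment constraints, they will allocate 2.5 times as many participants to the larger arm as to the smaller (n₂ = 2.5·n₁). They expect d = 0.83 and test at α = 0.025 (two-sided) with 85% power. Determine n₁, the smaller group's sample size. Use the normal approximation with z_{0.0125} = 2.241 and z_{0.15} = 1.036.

With allocation ratio k = n₂/n₁ = 2.5, Var(x̄₁−x̄₂) = σ²(1/n₁ + 1/(k·n₁)) = σ²·(k+1)/(k·n₁).
So n₁ = (1 + 1/k)·((z_{α/2} + z_β)/d)² = 1.400 × (3.277/0.83)².
n₁ = 1.400 × 15.59 = 21.8.
Round up: n₁ = 22, giving n₂ = 2.5 × 22 = 55.

n₁ = 22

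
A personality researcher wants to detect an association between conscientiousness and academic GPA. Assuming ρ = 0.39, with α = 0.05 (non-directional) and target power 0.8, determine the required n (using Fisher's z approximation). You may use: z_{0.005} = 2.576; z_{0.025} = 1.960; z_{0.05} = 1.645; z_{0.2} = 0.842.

Fisher's z: C = ½·ln((1+r)/(1−r)) = ½·ln(2.2787) = 0.4118.
n = ((z_{α/2} + z_β)/C)² + 3.
(1.960 + 0.842) / 0.4118 = 2.802 / 0.4118 = 6.804.
n = 6.804² + 3 = 46.30 + 3 = 49.3.
Round up.

n = 50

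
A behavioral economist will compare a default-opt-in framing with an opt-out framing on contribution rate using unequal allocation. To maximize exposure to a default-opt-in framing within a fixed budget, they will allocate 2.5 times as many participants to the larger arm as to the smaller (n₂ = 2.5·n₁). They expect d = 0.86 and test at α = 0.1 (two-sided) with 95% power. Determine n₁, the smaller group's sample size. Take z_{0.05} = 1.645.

With allocation ratio k = n₂/n₁ = 2.5, Var(x̄₁−x̄₂) = σ²(1/n₁ + 1/(k·n₁)) = σ²·(k+1)/(k·n₁).
So n₁ = (1 + 1/k)·((z_{α/2} + z_β)/d)² = 1.400 × (3.290/0.86)².
n₁ = 1.400 × 14.64 = 20.5.
Round up: n₁ = 21, giving n₂ = ⌈2.5 × 21⌉ = ⌈52.5⌉ = 53.

n₁ = 21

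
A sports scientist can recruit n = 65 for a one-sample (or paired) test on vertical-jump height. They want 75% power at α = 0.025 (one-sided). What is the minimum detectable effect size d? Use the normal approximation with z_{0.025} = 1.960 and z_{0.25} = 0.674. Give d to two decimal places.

d_min ≈ 0.33

For a single sample (or paired design) of n = 65: d_min = (z_{α} + z_β)/√n.
z-sum = 1.960 + 0.674 = 2.634.
d_min = 2.634 / √65 = 2.634 / 8.062 = 0.327.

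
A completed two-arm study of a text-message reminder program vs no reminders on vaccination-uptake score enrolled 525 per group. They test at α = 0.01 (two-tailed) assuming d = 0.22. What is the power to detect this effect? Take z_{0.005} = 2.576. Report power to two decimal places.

power ≈ 0.84

For two equal groups, power = Φ(d·√(n/2) − z_{α/2}).
d·√(n/2) = 0.22 × √(525/2) = 0.22 × 16.202 = 3.564.
z_β = 3.564 − 2.576 = 0.988.
Power = Φ(0.988) = 0.839.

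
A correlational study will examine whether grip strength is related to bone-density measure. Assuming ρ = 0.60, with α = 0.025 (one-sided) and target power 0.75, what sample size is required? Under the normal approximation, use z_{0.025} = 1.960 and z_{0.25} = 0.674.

n = 18

Fisher's z: C = ½·ln((1+r)/(1−r)) = ½·ln(4.0000) = 0.6931.
n = ((z_{α} + z_β)/C)² + 3.
(1.960 + 0.674) / 0.6931 = 2.634 / 0.6931 = 3.800.
n = 3.800² + 3 = 14.44 + 3 = 17.4.
Round up.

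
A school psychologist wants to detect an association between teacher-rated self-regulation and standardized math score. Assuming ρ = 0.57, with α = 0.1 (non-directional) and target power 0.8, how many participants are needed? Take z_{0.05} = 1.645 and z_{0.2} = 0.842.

Fisher's z: C = ½·ln((1+r)/(1−r)) = ½·ln(3.6512) = 0.6475.
n = ((z_{α/2} + z_β)/C)² + 3.
(1.645 + 0.842) / 0.6475 = 2.487 / 0.6475 = 3.841.
n = 3.841² + 3 = 14.75 + 3 = 17.8.
Round up.

n = 18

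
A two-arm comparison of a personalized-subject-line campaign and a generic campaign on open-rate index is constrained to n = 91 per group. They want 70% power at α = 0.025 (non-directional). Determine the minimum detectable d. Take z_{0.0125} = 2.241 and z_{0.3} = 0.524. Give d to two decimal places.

For two independent groups of n = 91 each: d_min = (z_{α/2} + z_β)·√(2/n).
z-sum = 2.241 + 0.524 = 2.765.
d_min = 2.765 × √(2/91) = 2.765 × 0.1482 = 0.410.

d_min ≈ 0.41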